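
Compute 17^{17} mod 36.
17

Using successive squaring:
Binary expansion of 17: 10001
Powers of 17 mod 36 (each is the square of the previous):
  17^1 ≡ 17 (mod 36)
  17^2 ≡ 17² = 289 ≡ 1 (mod 36)
  17^4 ≡ 1² = 1 ≡ 1 (mod 36)
  17^8 ≡ 1² = 1 ≡ 1 (mod 36)
  17^16 ≡ 1² = 1 ≡ 1 (mod 36)
17 = 16 + 1, so 17^17 = 17^16 × 17^1 ≡ 1 × 17 (mod 36)
Multiplying step by step:
  1 × 17 = 17 ≡ 17 (mod 36)
Result: 17^17 ≡ 17 (mod 36)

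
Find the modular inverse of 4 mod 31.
4^(-1) ≡ 8 (mod 31). Verification: 4 × 8 = 32 ≡ 1 (mod 31)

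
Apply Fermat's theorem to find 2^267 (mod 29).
By Fermat: 2^{28} ≡ 1 (mod 29). 267 ≡ 15 (mod 28). So 2^{267} ≡ 2^{15} ≡ 27 (mod 29)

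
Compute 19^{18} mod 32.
9

Using successive squaring:
Binary expansion of 18: 10010
Powers of 19 mod 32 (each is the square of the previous):
  19^1 ≡ 19 (mod 32)
  19^2 ≡ 19² = 361 ≡ 9 (mod 32)
  19^4 ≡ 9² = 81 ≡ 17 (mod 32)
  19^8 ≡ 17² = 289 ≡ 1 (mod 32)
  19^16 ≡ 1² = 1 ≡ 1 (mod 32)
18 = 16 + 2, so 19^18 = 19^16 × 19^2 ≡ 1 × 9 (mod 32)
Multiplying step by step:
  1 × 9 = 9 ≡ 9 (mod 32)
Result: 19^18 ≡ 9 (mod 32)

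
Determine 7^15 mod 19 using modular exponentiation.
Using repeated squaring. 15 = 8 + 4 + 2 + 1 (binary 1111). Repeated squaring mod 19: 7^1 ≡ 7; 7^2 ≡ 7² = 49 ≡ 11; 7^4 ≡ 11² = 121 ≡ 7; 7^8 ≡ 7² = 49 ≡ 11. Multiply: 7^15 = 7^8 × 7^4 × 7^2 × 7^1 ≡ 11 × 7 × 11 × 7 (mod 19): 11 × 7 = 77 ≡ 1; 1 × 11 = 11 ≡ 11; 11 × 7 = 77 ≡ 1. So 7^15 ≡ 1 (mod 19).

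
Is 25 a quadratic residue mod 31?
By Euler's criterion: 25^{15} ≡ 1 (mod 31). Since this equals 1, 25 is a QR.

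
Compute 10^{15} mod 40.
0

Using successive squaring:
Binary expansion of 15: 1111
Powers of 10 mod 40 (each is the square of the previous):
  10^1 ≡ 10 (mod 40)
  10^2 ≡ 10² = 100 ≡ 20 (mod 40)
  10^4 ≡ 20² = 400 ≡ 0 (mod 40)
  10^8 ≡ 0² = 0 ≡ 0 (mod 40)
15 = 8 + 4 + 2 + 1, so 10^15 = 10^8 × 10^4 × 10^2 × 10^1 ≡ 0 × 0 × 20 × 10 (mod 40)
Multiplying step by step:
  0 × 0 = 0 ≡ 0 (mod 40)
  0 × 20 = 0 ≡ 0 (mod 40)
  0 × 10 = 0 ≡ 0 (mod 40)
Result: 10^15 ≡ 0 (mod 40)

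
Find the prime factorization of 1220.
2^2 × 5 × 61

Divide by primes starting from smallest:
1220 ÷ 2 = 610
610 ÷ 2 = 305
305 ÷ 5 = 61
61 ÷ 61 = 1

1220 = 2^2 × 5 × 61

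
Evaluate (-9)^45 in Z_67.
Using repeated squaring. (-9) ≡ 58 (mod 67). 45 = 32 + 8 + 4 + 1 (binary 101101). Repeated squaring mod 67: 58^1 ≡ 58; 58^2 ≡ 58² = 3364 ≡ 14; 58^4 ≡ 14² = 196 ≡ 62; 58^8 ≡ 62² = 3844 ≡ 25; 58^16 ≡ 25² = 625 ≡ 22; 58^32 ≡ 22² = 484 ≡ 15. Multiply: (-9)^45 ≡ 58^32 × 58^8 × 58^4 × 58^1 ≡ 15 × 25 × 62 × 58 (mod 67): 15 × 25 = 375 ≡ 40; 40 × 62 = 2480 ≡ 1; 1 × 58 = 58 ≡ 58. So (-9)^45 ≡ 58 (mod 67).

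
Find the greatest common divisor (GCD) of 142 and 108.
2

Using the Euclidean algorithm:
142 = 1 × 108 + 34
108 = 3 × 34 + 6
34 = 5 × 6 + 4
6 = 1 × 4 + 2
4 = 2 × 2 + 0

GCD(142, 108) = 2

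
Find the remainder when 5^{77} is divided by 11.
By Fermat: 5^{10} ≡ 1 (mod 11). 77 = 7×10 + 7. So 5^{77} ≡ 5^{7} ≡ 3 (mod 11)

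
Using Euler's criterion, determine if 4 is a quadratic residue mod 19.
By Euler's criterion: 4^{9} ≡ 1 (mod 19). Since this equals 1, 4 is a QR.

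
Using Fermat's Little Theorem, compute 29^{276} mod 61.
1

By Fermat's Little Theorem, a^(p-1) ≡ 1 (mod p) for prime p and gcd(a, p) = 1
Here p = 61, so 29^60 ≡ 1 (mod 61)
We can reduce the exponent: 276 mod 60 = 36
So 29^276 ≡ 29^36 (mod 61)
Computing: 29^36 mod 61 = 1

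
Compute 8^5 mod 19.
5 = 4 + 1 (binary 101). Repeated squaring mod 19: 8^1 ≡ 8; 8^2 ≡ 8² = 64 ≡ 7; 8^4 ≡ 7² = 49 ≡ 11. Multiply: 8^5 = 8^4 × 8^1 ≡ 11 × 8 (mod 19): 11 × 8 = 88 ≡ 12. So 8^5 ≡ 12 (mod 19).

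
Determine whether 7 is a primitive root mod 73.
p - 1 = 72 has prime divisors 2, 3. Check 7^(72/q) mod 73 for each: 7^(72/2) = 7^36 ≡ 72, 7^(72/3) = 7^24 ≡ 1 (mod 73). Since 7^24 ≡ 1 (mod 73), the order of 7 divides 24 (in fact the order is 24) ≠ 72, so it is not a primitive root.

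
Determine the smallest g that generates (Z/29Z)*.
2

A primitive root g modulo p has order p-1 = 28
Prime divisors of 28: [2, 7]
g is a primitive root iff g^(28/q) ≢ 1 (mod 29) for each prime divisor q
Testing small values:
  g = 2: 2^14 ≡ 28, 2^4 ≡ 16 (mod 29) → none is 1, primitive root!
The smallest primitive root is 2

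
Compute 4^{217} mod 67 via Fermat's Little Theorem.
35

By Fermat's Little Theorem, a^(p-1) ≡ 1 (mod p) for prime p and gcd(a, p) = 1
Here p = 67, so 4^66 ≡ 1 (mod 67)
We can reduce the exponent: 217 mod 66 = 19
So 4^217 ≡ 4^19 (mod 67)
Computing: 4^19 mod 67 = 35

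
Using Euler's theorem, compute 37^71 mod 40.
By Euler: 37^{16} ≡ 1 (mod 40) since gcd(37, 40) = 1. 71 = 4×16 + 7. So 37^{71} ≡ 37^{7} ≡ 13 (mod 40)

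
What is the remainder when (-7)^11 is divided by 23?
Using repeated squaring. (-7) ≡ 16 (mod 23). 11 = 8 + 2 + 1 (binary 1011). Repeated squaring mod 23: 16^1 ≡ 16; 16^2 ≡ 16² = 256 ≡ 3; 16^4 ≡ 3² = 9 ≡ 9; 16^8 ≡ 9² = 81 ≡ 12. Multiply: (-7)^11 ≡ 16^8 × 16^2 × 16^1 ≡ 12 × 3 × 16 (mod 23): 12 × 3 = 36 ≡ 13; 13 × 16 = 208 ≡ 1. So (-7)^11 ≡ 1 (mod 23).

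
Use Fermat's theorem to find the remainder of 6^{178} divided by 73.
71

By Fermat's Little Theorem, a^(p-1) ≡ 1 (mod p) for prime p and gcd(a, p) = 1
Here p = 73, so 6^72 ≡ 1 (mod 73)
We can reduce the exponent: 178 mod 72 = 34
So 6^178 ≡ 6^34 (mod 73)
Computing: 6^34 mod 73 = 71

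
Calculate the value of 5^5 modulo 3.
5 ≡ 2 (mod 3). 5 = 4 + 1 (binary 101). Repeated squaring mod 3: 2^1 ≡ 2; 2^2 ≡ 2² = 4 ≡ 1; 2^4 ≡ 1² = 1 ≡ 1. Multiply: 5^5 ≡ 2^4 × 2^1 ≡ 1 × 2 (mod 3): 1 × 2 = 2 ≡ 2. So 5^5 ≡ 2 (mod 3).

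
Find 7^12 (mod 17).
Using repeated squaring. 12 = 8 + 4 (binary 1100). Repeated squaring mod 17: 7^1 ≡ 7; 7^2 ≡ 7² = 49 ≡ 15; 7^4 ≡ 15² = 225 ≡ 4; 7^8 ≡ 4² = 16 ≡ 16. Multiply: 7^12 = 7^8 × 7^4 ≡ 16 × 4 (mod 17): 16 × 4 = 64 ≡ 13. So 7^12 ≡ 13 (mod 17).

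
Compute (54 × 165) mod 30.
0

(54 × 165) = 8910
8910 mod 30 = 0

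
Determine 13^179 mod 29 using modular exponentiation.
Using Fermat: 13^{28} ≡ 1 (mod 29). 179 ≡ 11 (mod 28). So 13^{179} ≡ 13^{11} ≡ 4 (mod 29)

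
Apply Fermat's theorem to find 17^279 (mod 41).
By Fermat: 17^{40} ≡ 1 (mod 41). 279 = 6×40 + 39. So 17^{279} ≡ 17^{39} ≡ 29 (mod 41)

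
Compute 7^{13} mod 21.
7

Using successive squaring:
Binary expansion of 13: 1101
Powers of 7 mod 21 (each is the square of the previous):
  7^1 ≡ 7 (mod 21)
  7^2 ≡ 7² = 49 ≡ 7 (mod 21)
  7^4 ≡ 7² = 49 ≡ 7 (mod 21)
  7^8 ≡ 7² = 49 ≡ 7 (mod 21)
13 = 8 + 4 + 1, so 7^13 = 7^8 × 7^4 × 7^1 ≡ 7 × 7 × 7 (mod 21)
Multiplying step by step:
  7 × 7 = 49 ≡ 7 (mod 21)
  7 × 7 = 49 ≡ 7 (mod 21)
Result: 7^13 ≡ 7 (mod 21)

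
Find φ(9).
6

Prime factorization: 9 = 3^2
Using the formula φ(n) = n × Π(1 - 1/p) for each prime factor p:
φ(9) = 9 × (1 - 1/3)
φ(9) = 6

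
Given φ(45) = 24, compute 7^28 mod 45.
By Euler: 7^{24} ≡ 1 (mod 45) since gcd(7, 45) = 1. 28 = 1×24 + 4. So 7^{28} ≡ 7^{4} ≡ 16 (mod 45)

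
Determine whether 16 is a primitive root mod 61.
p - 1 = 60 has prime divisors 2, 3, 5. Check 16^(60/q) mod 61 for each: 16^(60/2) = 16^30 ≡ 1, 16^(60/3) = 16^20 ≡ 47, 16^(60/5) = 16^12 ≡ 34 (mod 61). Since 16^30 ≡ 1 (mod 61), the order of 16 divides 30 (in fact the order is 15) ≠ 60, so it is not a primitive root.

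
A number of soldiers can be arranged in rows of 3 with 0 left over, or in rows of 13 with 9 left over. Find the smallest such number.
M = 3 × 13 = 39. M₁ = 13, y₁ ≡ 1 (mod 3). M₂ = 3, y₂ ≡ 9 (mod 13). y = 0×13×1 + 9×3×9 ≡ 9 (mod 39). The smallest positive such number is 9.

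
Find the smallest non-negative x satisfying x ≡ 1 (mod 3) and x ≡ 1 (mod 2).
M = 3 × 2 = 6. M₁ = 2, y₁ ≡ 2 (mod 3). M₂ = 3, y₂ ≡ 1 (mod 2). x = 1×2×2 + 1×3×1 ≡ 1 (mod 6)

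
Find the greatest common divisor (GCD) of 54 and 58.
2

Using the Euclidean algorithm:
54 = 0 × 58 + 54
58 = 1 × 54 + 4
54 = 13 × 4 + 2
4 = 2 × 2 + 0

GCD(54, 58) = 2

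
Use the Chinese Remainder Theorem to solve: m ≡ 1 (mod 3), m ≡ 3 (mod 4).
M = 3 × 4 = 12. M₁ = 4, y₁ ≡ 1 (mod 3). M₂ = 3, y₂ ≡ 3 (mod 4). m = 1×4×1 + 3×3×3 ≡ 7 (mod 12)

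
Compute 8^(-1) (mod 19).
8^(-1) ≡ 12 (mod 19). Verification: 8 × 12 = 96 ≡ 1 (mod 19)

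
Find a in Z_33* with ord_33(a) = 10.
2 has order 10 mod 33 since 2^{10} ≡ 1 (mod 33) and no smaller power works.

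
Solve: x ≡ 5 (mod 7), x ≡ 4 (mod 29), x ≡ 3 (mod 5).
M = 7 × 29 × 5 = 1015. M₁ = 145, y₁ ≡ 3 (mod 7). M₂ = 35, y₂ ≡ 5 (mod 29). M₃ = 203, y₃ ≡ 2 (mod 5). x = 5×145×3 + 4×35×5 + 3×203×2 ≡ 33 (mod 1015)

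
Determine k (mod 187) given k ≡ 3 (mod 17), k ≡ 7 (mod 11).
139

Using the Chinese Remainder Theorem:
M = product of moduli = 187
For equation 1: M_1 = 11, 11 ≡ 11 (mod 17), inverse of 11 mod 17 is 14 (check: 11 × 14 = 154 ≡ 1 (mod 17))
For equation 2: M_2 = 17, 17 ≡ 6 (mod 11), inverse of 17 mod 11 is 2 (check: 6 × 2 = 12 ≡ 1 (mod 11))
Combine: k ≡ Σ r_i×M_i×(M_i⁻¹ mod m_i) = 3×11×14 + 7×17×2 = 462 + 238 = 700
700 mod 187 = 139
k ≡ 139 (mod 187)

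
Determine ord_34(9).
Powers of 9 mod 34: 9^1≡9, 9^2≡13, 9^3≡15, 9^4≡33, 9^5≡25, 9^6≡21, 9^7≡19, 9^8≡1. Order = 8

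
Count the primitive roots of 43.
12

The number of primitive roots modulo p is φ(p-1) = φ(42)
φ(42) = 12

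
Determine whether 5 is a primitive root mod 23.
p - 1 = 22 has prime divisors 2, 11. Check 5^(22/q) mod 23 for each: 5^(22/2) = 5^11 ≡ 22, 5^(22/11) = 5^2 ≡ 2 (mod 23). None of these is 1, so 5 has order 22 = φ(23), so it is a primitive root mod 23.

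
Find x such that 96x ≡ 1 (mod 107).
96^(-1) ≡ 68 (mod 107). Verification: 96 × 68 = 6528 ≡ 1 (mod 107)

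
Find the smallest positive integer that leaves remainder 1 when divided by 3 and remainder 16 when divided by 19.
M = 3 × 19 = 57. M₁ = 19, y₁ ≡ 1 (mod 3). M₂ = 3, y₂ ≡ 13 (mod 19). z = 1×19×1 + 16×3×13 ≡ 16 (mod 57). The smallest positive such number is 16.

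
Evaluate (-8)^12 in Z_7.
Using Fermat: (-8)^{6} ≡ 1 (mod 7). 12 ≡ 0 (mod 6). So (-8)^{12} ≡ (-8)^{0} ≡ 1 (mod 7)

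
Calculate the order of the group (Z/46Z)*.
22

Prime factorization: 46 = 2 × 23
Using the formula φ(n) = n × Π(1 - 1/p) for each prime factor p:
φ(46) = 46 × (1 - 1/2) × (1 - 1/23)
φ(46) = 22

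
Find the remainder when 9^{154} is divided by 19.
By Fermat: 9^{18} ≡ 1 (mod 19). 154 = 8×18 + 10. So 9^{154} ≡ 9^{10} ≡ 9 (mod 19)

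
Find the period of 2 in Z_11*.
Powers of 2 mod 11: 2^1≡2, 2^2≡4, 2^3≡8, 2^4≡5, 2^5≡10, 2^6≡9, 2^7≡7, 2^8≡3, 2^9≡6, 2^10≡1. Order = 10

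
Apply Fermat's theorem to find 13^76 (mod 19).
By Fermat: 13^{18} ≡ 1 (mod 19). 76 = 4×18 + 4. So 13^{76} ≡ 13^{4} ≡ 4 (mod 19)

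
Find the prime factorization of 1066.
2 × 13 × 41

Divide by primes starting from smallest:
1066 ÷ 2 = 533
533 ÷ 13 = 41
41 ÷ 41 = 1

1066 = 2 × 13 × 41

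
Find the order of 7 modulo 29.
Powers of 7 mod 29: 7^1≡7, 7^2≡20, 7^3≡24, 7^4≡23, 7^5≡16, 7^6≡25, 7^7≡1. Order = 7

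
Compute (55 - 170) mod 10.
5

(55 - 170) = -115
-115 mod 10 = 5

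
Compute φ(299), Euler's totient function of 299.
264

Prime factorization: 299 = 13 × 23
Using the formula φ(n) = n × Π(1 - 1/p) for each prime factor p:
φ(299) = 299 × (1 - 1/13) × (1 - 1/23)
φ(299) = 264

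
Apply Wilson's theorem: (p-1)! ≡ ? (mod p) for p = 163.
By Wilson's theorem, (162)! ≡ -1 ≡ 162 (mod 163)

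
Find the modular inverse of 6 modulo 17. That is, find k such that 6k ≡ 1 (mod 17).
3

Using Extended Euclidean Algorithm:
gcd(6, 17) = 1
Bezout coefficients: 6 × 3 + 17 × -1 = 1
So 6 × 3 ≡ 1 (mod 17)
The inverse is 3 mod 17 = 3
Verification: 6 × 3 = 18 = 1 × 17 + 1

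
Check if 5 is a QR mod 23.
By Euler's criterion: 5^{11} ≡ 22 (mod 23). Since this equals -1 (≡ 22), 5 is not a QR.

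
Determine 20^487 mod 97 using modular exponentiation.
Using Fermat: 20^{96} ≡ 1 (mod 97). 487 ≡ 7 (mod 96). So 20^{487} ≡ 20^{7} ≡ 28 (mod 97)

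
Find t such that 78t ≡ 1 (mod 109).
78^(-1) ≡ 7 (mod 109). Verification: 78 × 7 = 546 ≡ 1 (mod 109)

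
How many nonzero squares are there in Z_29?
For prime 29, there are (p-1)/2 = (29-1)/2 = 14 quadratic residues (excluding 0).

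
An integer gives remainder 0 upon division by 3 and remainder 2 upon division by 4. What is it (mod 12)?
M = 3 × 4 = 12. M₁ = 4, y₁ ≡ 1 (mod 3). M₂ = 3, y₂ ≡ 3 (mod 4). n = 0×4×1 + 2×3×3 ≡ 6 (mod 12). The smallest positive such number is 6.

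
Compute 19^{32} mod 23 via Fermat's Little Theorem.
6

By Fermat's Little Theorem, a^(p-1) ≡ 1 (mod p) for prime p and gcd(a, p) = 1
Here p = 23, so 19^22 ≡ 1 (mod 23)
We can reduce the exponent: 32 mod 22 = 10
So 19^32 ≡ 19^10 (mod 23)
Computing: 19^10 mod 23 = 6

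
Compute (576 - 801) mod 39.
9

(576 - 801) = -225
-225 mod 39 = 9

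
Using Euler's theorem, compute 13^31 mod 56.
By Euler: 13^{24} ≡ 1 (mod 56) since gcd(13, 56) = 1. 31 = 1×24 + 7. So 13^{31} ≡ 13^{7} ≡ 13 (mod 56)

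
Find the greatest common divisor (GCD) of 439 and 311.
1

Using the Euclidean algorithm:
439 = 1 × 311 + 128
311 = 2 × 128 + 55
128 = 2 × 55 + 18
55 = 3 × 18 + 1
18 = 18 × 1 + 0

GCD(439, 311) = 1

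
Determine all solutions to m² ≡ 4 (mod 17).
The square roots of 4 mod 17 are 2 and 15. Verify: 2² = 4 ≡ 4 (mod 17)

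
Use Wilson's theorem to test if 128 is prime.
(127)! mod 128 = 0. Since 0 ≢ -1 (mod 128), 128 is not prime.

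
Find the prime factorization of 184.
2^3 × 23

Divide by primes starting from smallest:
184 ÷ 2 = 92
92 ÷ 2 = 46
46 ÷ 2 = 23
23 ÷ 23 = 1

184 = 2^3 × 23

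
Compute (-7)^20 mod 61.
Using repeated squaring. (-7) ≡ 54 (mod 61). 20 = 16 + 4 (binary 10100). Repeated squaring mod 61: 54^1 ≡ 54; 54^2 ≡ 54² = 2916 ≡ 49; 54^4 ≡ 49² = 2401 ≡ 22; 54^8 ≡ 22² = 484 ≡ 57; 54^16 ≡ 57² = 3249 ≡ 16. Multiply: (-7)^20 ≡ 54^16 × 54^4 ≡ 16 × 22 (mod 61): 16 × 22 = 352 ≡ 47. So (-7)^20 ≡ 47 (mod 61).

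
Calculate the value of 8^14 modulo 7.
Using Fermat: 8^{6} ≡ 1 (mod 7). 14 ≡ 2 (mod 6). So 8^{14} ≡ 8^{2} ≡ 1 (mod 7)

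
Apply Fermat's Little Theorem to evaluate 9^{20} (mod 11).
1

By Fermat's Little Theorem, a^(p-1) ≡ 1 (mod p) for prime p and gcd(a, p) = 1
Here p = 11, so 9^10 ≡ 1 (mod 11)
We can reduce the exponent: 20 mod 10 = 0
So 9^20 ≡ 9^0 (mod 11)
Computing: 9^0 mod 11 = 1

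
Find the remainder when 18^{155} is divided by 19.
By Fermat: 18^{18} ≡ 1 (mod 19). 155 = 8×18 + 11. So 18^{155} ≡ 18^{11} ≡ 18 (mod 19)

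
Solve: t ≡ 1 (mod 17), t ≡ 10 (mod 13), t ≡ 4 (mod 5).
M = 17 × 13 × 5 = 1105. M₁ = 65, y₁ ≡ 11 (mod 17). M₂ = 85, y₂ ≡ 2 (mod 13). M₃ = 221, y₃ ≡ 1 (mod 5). t = 1×65×11 + 10×85×2 + 4×221×1 ≡ 1089 (mod 1105)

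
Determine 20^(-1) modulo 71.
20^(-1) ≡ 32 (mod 71). Verification: 20 × 32 = 640 ≡ 1 (mod 71)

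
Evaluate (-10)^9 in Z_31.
(-10) ≡ 21 (mod 31). 9 = 8 + 1 (binary 1001). Repeated squaring mod 31: 21^1 ≡ 21; 21^2 ≡ 21² = 441 ≡ 7; 21^4 ≡ 7² = 49 ≡ 18; 21^8 ≡ 18² = 324 ≡ 14. Multiply: (-10)^9 ≡ 21^8 × 21^1 ≡ 14 × 21 (mod 31): 14 × 21 = 294 ≡ 15. So (-10)^9 ≡ 15 (mod 31).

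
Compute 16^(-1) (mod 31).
2

Using Extended Euclidean Algorithm:
gcd(16, 31) = 1
Bezout coefficients: 16 × 2 + 31 × -1 = 1
So 16 × 2 ≡ 1 (mod 31)
The inverse is 2 mod 31 = 2
Verification: 16 × 2 = 32 = 1 × 31 + 1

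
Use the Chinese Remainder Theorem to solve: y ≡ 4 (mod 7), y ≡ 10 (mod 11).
32

Using the Chinese Remainder Theorem:
M = product of moduli = 77
For equation 1: M_1 = 11, 11 ≡ 4 (mod 7), inverse of 11 mod 7 is 2 (check: 4 × 2 = 8 ≡ 1 (mod 7))
For equation 2: M_2 = 7, 7 ≡ 7 (mod 11), inverse of 7 mod 11 is 8 (check: 7 × 8 = 56 ≡ 1 (mod 11))
Combine: y ≡ Σ r_i×M_i×(M_i⁻¹ mod m_i) = 4×11×2 + 10×7×8 = 88 + 560 = 648
648 mod 77 = 32
y ≡ 32 (mod 77)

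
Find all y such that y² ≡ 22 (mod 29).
The square roots of 22 mod 29 are 15 and 14. Verify: 15² = 225 ≡ 22 (mod 29)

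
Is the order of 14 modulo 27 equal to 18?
Yes, ord_27(14) = 18.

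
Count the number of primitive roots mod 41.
Number of primitive roots mod 41 = φ(40) = 16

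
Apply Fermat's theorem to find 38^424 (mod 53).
By Fermat: 38^{52} ≡ 1 (mod 53). 424 = 8×52 + 8. So 38^{424} ≡ 38^{8} ≡ 47 (mod 53)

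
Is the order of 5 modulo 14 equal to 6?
Yes, ord_14(5) = 6.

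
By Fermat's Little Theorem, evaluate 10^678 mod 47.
By Fermat: 10^{46} ≡ 1 (mod 47). 678 ≡ 34 (mod 46). So 10^{678} ≡ 10^{34} ≡ 25 (mod 47)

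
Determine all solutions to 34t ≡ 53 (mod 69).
32

Since gcd(34, 69) = 1 divides 53, a solution exists.
Multiply both sides by the inverse of 34 mod 69:
  34^(-1) mod 69 = 67
  x ≡ 67 × 53 ≡ 3551 ≡ 32 (mod 69)
Verification: 34 × 32 = 1088 = 15 × 69 + 53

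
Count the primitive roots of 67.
20

The number of primitive roots modulo p is φ(p-1) = φ(66)
φ(66) = 20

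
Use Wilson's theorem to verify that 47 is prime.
(46)! mod 47 = 46. Since this equals -1 (mod 47), Wilson confirms 47 is prime.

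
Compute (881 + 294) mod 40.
15

(881 + 294) = 1175
1175 mod 40 = 15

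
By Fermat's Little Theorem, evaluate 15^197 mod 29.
By Fermat: 15^{28} ≡ 1 (mod 29). 197 = 7×28 + 1. So 15^{197} ≡ 15^{1} ≡ 15 (mod 29)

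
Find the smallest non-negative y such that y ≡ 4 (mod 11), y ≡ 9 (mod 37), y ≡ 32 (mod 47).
1489

Using the Chinese Remainder Theorem:
M = product of moduli = 19129
For equation 1: M_1 = 1739, 1739 ≡ 1 (mod 11), inverse of 1739 mod 11 is 1 (check: 1 × 1 = 1 ≡ 1 (mod 11))
For equation 2: M_2 = 517, 517 ≡ 36 (mod 37), inverse of 517 mod 37 is 36 (check: 36 × 36 = 1296 ≡ 1 (mod 37))
For equation 3: M_3 = 407, 407 ≡ 31 (mod 47), inverse of 407 mod 47 is 44 (check: 31 × 44 = 1364 ≡ 1 (mod 47))
Combine: y ≡ Σ r_i×M_i×(M_i⁻¹ mod m_i) = 4×1739×1 + 9×517×36 + 32×407×44 = 6956 + 167508 + 573056 = 747520
747520 mod 19129 = 1489
y ≡ 1489 (mod 19129)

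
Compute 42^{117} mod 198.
180

Using successive squaring:
Binary expansion of 117: 1110101
Powers of 42 mod 198 (each is the square of the previous):
  42^1 ≡ 42 (mod 198)
  42^2 ≡ 42² = 1764 ≡ 180 (mod 198)
  42^4 ≡ 180² = 32400 ≡ 126 (mod 198)
  42^8 ≡ 126² = 15876 ≡ 36 (mod 198)
  42^16 ≡ 36² = 1296 ≡ 108 (mod 198)
  42^32 ≡ 108² = 11664 ≡ 180 (mod 198)
  42^64 ≡ 180² = 32400 ≡ 126 (mod 198)
117 = 64 + 32 + 16 + 4 + 1, so 42^117 = 42^64 × 42^32 × 42^16 × 42^4 × 42^1 ≡ 126 × 180 × 108 × 126 × 42 (mod 198)
Multiplying step by step:
  126 × 180 = 22680 ≡ 108 (mod 198)
  108 × 108 = 11664 ≡ 180 (mod 198)
  180 × 126 = 22680 ≡ 108 (mod 198)
  108 × 42 = 4536 ≡ 180 (mod 198)
Result: 42^117 ≡ 180 (mod 198)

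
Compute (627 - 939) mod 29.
7

(627 - 939) = -312
-312 mod 29 = 7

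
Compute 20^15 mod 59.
Using repeated squaring. 15 = 8 + 4 + 2 + 1 (binary 1111). Repeated squaring mod 59: 20^1 ≡ 20; 20^2 ≡ 20² = 400 ≡ 46; 20^4 ≡ 46² = 2116 ≡ 51; 20^8 ≡ 51² = 2601 ≡ 5. Multiply: 20^15 = 20^8 × 20^4 × 20^2 × 20^1 ≡ 5 × 51 × 46 × 20 (mod 59): 5 × 51 = 255 ≡ 19; 19 × 46 = 874 ≡ 48; 48 × 20 = 960 ≡ 16. So 20^15 ≡ 16 (mod 59).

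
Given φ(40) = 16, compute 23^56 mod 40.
By Euler: 23^{16} ≡ 1 (mod 40) since gcd(23, 40) = 1. 56 = 3×16 + 8. So 23^{56} ≡ 23^{8} ≡ 1 (mod 40)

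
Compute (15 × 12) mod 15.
0

(15 × 12) = 180
180 mod 15 = 0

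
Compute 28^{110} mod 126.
28

Using successive squaring:
Binary expansion of 110: 1101110
Powers of 28 mod 126 (each is the square of the previous):
  28^1 ≡ 28 (mod 126)
  28^2 ≡ 28² = 784 ≡ 28 (mod 126)
  28^4 ≡ 28² = 784 ≡ 28 (mod 126)
  28^8 ≡ 28² = 784 ≡ 28 (mod 126)
  28^16 ≡ 28² = 784 ≡ 28 (mod 126)
  28^32 ≡ 28² = 784 ≡ 28 (mod 126)
  28^64 ≡ 28² = 784 ≡ 28 (mod 126)
110 = 64 + 32 + 8 + 4 + 2, so 28^110 = 28^64 × 28^32 × 28^8 × 28^4 × 28^2 ≡ 28 × 28 × 28 × 28 × 28 (mod 126)
Multiplying step by step:
  28 × 28 = 784 ≡ 28 (mod 126)
  28 × 28 = 784 ≡ 28 (mod 126)
  28 × 28 = 784 ≡ 28 (mod 126)
  28 × 28 = 784 ≡ 28 (mod 126)
Result: 28^110 ≡ 28 (mod 126)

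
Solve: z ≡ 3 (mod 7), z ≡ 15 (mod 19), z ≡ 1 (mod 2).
M = 7 × 19 × 2 = 266. M₁ = 38, y₁ ≡ 5 (mod 7). M₂ = 14, y₂ ≡ 15 (mod 19). M₃ = 133, y₃ ≡ 1 (mod 2). z = 3×38×5 + 15×14×15 + 1×133×1 ≡ 129 (mod 266)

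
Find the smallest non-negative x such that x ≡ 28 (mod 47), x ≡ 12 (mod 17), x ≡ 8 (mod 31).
9804

Using the Chinese Remainder Theorem:
M = product of moduli = 24769
For equation 1: M_1 = 527, 527 ≡ 10 (mod 47), inverse of 527 mod 47 is 33 (check: 10 × 33 = 330 ≡ 1 (mod 47))
For equation 2: M_2 = 1457, 1457 ≡ 12 (mod 17), inverse of 1457 mod 17 is 10 (check: 12 × 10 = 120 ≡ 1 (mod 17))
For equation 3: M_3 = 799, 799 ≡ 24 (mod 31), inverse of 799 mod 31 is 22 (check: 24 × 22 = 528 ≡ 1 (mod 31))
Combine: x ≡ Σ r_i×M_i×(M_i⁻¹ mod m_i) = 28×527×33 + 12×1457×10 + 8×799×22 = 486948 + 174840 + 140624 = 802412
802412 mod 24769 = 9804
x ≡ 9804 (mod 24769)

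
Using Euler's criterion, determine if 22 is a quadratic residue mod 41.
By Euler's criterion: 22^{20} ≡ 40 (mod 41). Since this equals -1 (≡ 40), 22 is not a QR.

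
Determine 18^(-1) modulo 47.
18^(-1) ≡ 34 (mod 47). Verification: 18 × 34 = 612 ≡ 1 (mod 47)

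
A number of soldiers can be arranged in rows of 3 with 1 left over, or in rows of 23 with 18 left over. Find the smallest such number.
M = 3 × 23 = 69. M₁ = 23, y₁ ≡ 2 (mod 3). M₂ = 3, y₂ ≡ 8 (mod 23). z = 1×23×2 + 18×3×8 ≡ 64 (mod 69). The smallest positive such number is 64.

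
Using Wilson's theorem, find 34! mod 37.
(36)! = (34)! × (35) × (36) ≡ -1 (mod 37). So (34)! ≡ -1 × [(36)(35)]^(-1) ≡ 18 (mod 37)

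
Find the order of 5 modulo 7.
Powers of 5 mod 7: 5^1≡5, 5^2≡4, 5^3≡6, 5^4≡2, 5^5≡3, 5^6≡1. Order = 6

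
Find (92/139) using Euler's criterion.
(92/139) = 92^{69} mod 139 = -1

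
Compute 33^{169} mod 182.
33

Using successive squaring:
Binary expansion of 169: 10101001
Powers of 33 mod 182 (each is the square of the previous):
  33^1 ≡ 33 (mod 182)
  33^2 ≡ 33² = 1089 ≡ 179 (mod 182)
  33^4 ≡ 179² = 32041 ≡ 9 (mod 182)
  33^8 ≡ 9² = 81 ≡ 81 (mod 182)
  33^16 ≡ 81² = 6561 ≡ 9 (mod 182)
  33^32 ≡ 9² = 81 ≡ 81 (mod 182)
  33^64 ≡ 81² = 6561 ≡ 9 (mod 182)
  33^128 ≡ 9² = 81 ≡ 81 (mod 182)
169 = 128 + 32 + 8 + 1, so 33^169 = 33^128 × 33^32 × 33^8 × 33^1 ≡ 81 × 81 × 81 × 33 (mod 182)
Multiplying step by step:
  81 × 81 = 6561 ≡ 9 (mod 182)
  9 × 81 = 729 ≡ 1 (mod 182)
  1 × 33 = 33 ≡ 33 (mod 182)
Result: 33^169 ≡ 33 (mod 182)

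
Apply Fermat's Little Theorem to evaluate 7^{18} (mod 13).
12

By Fermat's Little Theorem, a^(p-1) ≡ 1 (mod p) for prime p and gcd(a, p) = 1
Here p = 13, so 7^12 ≡ 1 (mod 13)
We can reduce the exponent: 18 mod 12 = 6
So 7^18 ≡ 7^6 (mod 13)
Computing: 7^6 mod 13 = 12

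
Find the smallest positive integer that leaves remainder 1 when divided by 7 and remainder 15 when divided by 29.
M = 7 × 29 = 203. M₁ = 29, y₁ ≡ 1 (mod 7). M₂ = 7, y₂ ≡ 25 (mod 29). n = 1×29×1 + 15×7×25 ≡ 15 (mod 203). The smallest positive such number is 15.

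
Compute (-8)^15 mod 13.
Using Fermat: (-8)^{12} ≡ 1 (mod 13). 15 ≡ 3 (mod 12). So (-8)^{15} ≡ (-8)^{3} ≡ 8 (mod 13)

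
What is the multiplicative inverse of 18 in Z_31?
19

Using Extended Euclidean Algorithm:
gcd(18, 31) = 1
Bezout coefficients: 18 × -12 + 31 × 7 = 1
So 18 × -12 ≡ 1 (mod 31)
The inverse is -12 mod 31 = 19
Verification: 18 × 19 = 342 = 11 × 31 + 1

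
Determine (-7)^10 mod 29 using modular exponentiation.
(-7) ≡ 22 (mod 29). 10 = 8 + 2 (binary 1010). Repeated squaring mod 29: 22^1 ≡ 22; 22^2 ≡ 22² = 484 ≡ 20; 22^4 ≡ 20² = 400 ≡ 23; 22^8 ≡ 23² = 529 ≡ 7. Multiply: (-7)^10 ≡ 22^8 × 22^2 ≡ 7 × 20 (mod 29): 7 × 20 = 140 ≡ 24. So (-7)^10 ≡ 24 (mod 29).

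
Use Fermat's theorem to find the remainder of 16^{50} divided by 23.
4

By Fermat's Little Theorem, a^(p-1) ≡ 1 (mod p) for prime p and gcd(a, p) = 1
Here p = 23, so 16^22 ≡ 1 (mod 23)
We can reduce the exponent: 50 mod 22 = 6
So 16^50 ≡ 16^6 (mod 23)
Computing: 16^6 mod 23 = 4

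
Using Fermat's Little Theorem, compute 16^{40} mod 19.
5

By Fermat's Little Theorem, a^(p-1) ≡ 1 (mod p) for prime p and gcd(a, p) = 1
Here p = 19, so 16^18 ≡ 1 (mod 19)
We can reduce the exponent: 40 mod 18 = 4
So 16^40 ≡ 16^4 (mod 19)
Computing: 16^4 mod 19 = 5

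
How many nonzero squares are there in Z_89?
For prime 89, there are (p-1)/2 = (89-1)/2 = 44 quadratic residues (excluding 0).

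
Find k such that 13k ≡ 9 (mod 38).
27

Since gcd(13, 38) = 1 divides 9, a solution exists.
Multiply both sides by the inverse of 13 mod 38:
  13^(-1) mod 38 = 3
  x ≡ 3 × 9 ≡ 27 ≡ 27 (mod 38)
Verification: 13 × 27 = 351 = 9 × 38 + 9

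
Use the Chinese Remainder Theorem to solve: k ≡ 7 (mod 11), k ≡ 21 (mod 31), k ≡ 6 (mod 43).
7058

Using the Chinese Remainder Theorem:
M = product of moduli = 14663
For equation 1: M_1 = 1333, 1333 ≡ 2 (mod 11), inverse of 1333 mod 11 is 6 (check: 2 × 6 = 12 ≡ 1 (mod 11))
For equation 2: M_2 = 473, 473 ≡ 8 (mod 31), inverse of 473 mod 31 is 4 (check: 8 × 4 = 32 ≡ 1 (mod 31))
For equation 3: M_3 = 341, 341 ≡ 40 (mod 43), inverse of 341 mod 43 is 14 (check: 40 × 14 = 560 ≡ 1 (mod 43))
Combine: k ≡ Σ r_i×M_i×(M_i⁻¹ mod m_i) = 7×1333×6 + 21×473×4 + 6×341×14 = 55986 + 39732 + 28644 = 124362
124362 mod 14663 = 7058
k ≡ 7058 (mod 14663)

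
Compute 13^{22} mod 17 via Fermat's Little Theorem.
16

By Fermat's Little Theorem, a^(p-1) ≡ 1 (mod p) for prime p and gcd(a, p) = 1
Here p = 17, so 13^16 ≡ 1 (mod 17)
We can reduce the exponent: 22 mod 16 = 6
So 13^22 ≡ 13^6 (mod 17)
Computing: 13^6 mod 17 = 16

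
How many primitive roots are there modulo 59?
28

The number of primitive roots modulo p is φ(p-1) = φ(58)
φ(58) = 28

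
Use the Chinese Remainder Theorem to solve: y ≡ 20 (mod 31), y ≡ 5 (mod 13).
330

Using the Chinese Remainder Theorem:
M = product of moduli = 403
For equation 1: M_1 = 13, 13 ≡ 13 (mod 31), inverse of 13 mod 31 is 12 (check: 13 × 12 = 156 ≡ 1 (mod 31))
For equation 2: M_2 = 31, 31 ≡ 5 (mod 13), inverse of 31 mod 13 is 8 (check: 5 × 8 = 40 ≡ 1 (mod 13))
Combine: y ≡ Σ r_i×M_i×(M_i⁻¹ mod m_i) = 20×13×12 + 5×31×8 = 3120 + 1240 = 4360
4360 mod 403 = 330
y ≡ 330 (mod 403)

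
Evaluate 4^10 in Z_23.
10 = 8 + 2 (binary 1010). Repeated squaring mod 23: 4^1 ≡ 4; 4^2 ≡ 4² = 16 ≡ 16; 4^4 ≡ 16² = 256 ≡ 3; 4^8 ≡ 3² = 9 ≡ 9. Multiply: 4^10 = 4^8 × 4^2 ≡ 9 × 16 (mod 23): 9 × 16 = 144 ≡ 6. So 4^10 ≡ 6 (mod 23).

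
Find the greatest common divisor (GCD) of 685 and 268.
1

Using the Euclidean algorithm:
685 = 2 × 268 + 149
268 = 1 × 149 + 119
149 = 1 × 119 + 30
119 = 3 × 30 + 29
30 = 1 × 29 + 1
29 = 29 × 1 + 0

GCD(685, 268) = 1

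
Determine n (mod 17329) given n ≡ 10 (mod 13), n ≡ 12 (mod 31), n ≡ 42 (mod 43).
1934

Using the Chinese Remainder Theorem:
M = product of moduli = 17329
For equation 1: M_1 = 1333, 1333 ≡ 7 (mod 13), inverse of 1333 mod 13 is 2 (check: 7 × 2 = 14 ≡ 1 (mod 13))
For equation 2: M_2 = 559, 559 ≡ 1 (mod 31), inverse of 559 mod 31 is 1 (check: 1 × 1 = 1 ≡ 1 (mod 31))
For equation 3: M_3 = 403, 403 ≡ 16 (mod 43), inverse of 403 mod 43 is 35 (check: 16 × 35 = 560 ≡ 1 (mod 43))
Combine: n ≡ Σ r_i×M_i×(M_i⁻¹ mod m_i) = 10×1333×2 + 12×559×1 + 42×403×35 = 26660 + 6708 + 592410 = 625778
625778 mod 17329 = 1934
n ≡ 1934 (mod 17329)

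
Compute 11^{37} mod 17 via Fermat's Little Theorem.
10

By Fermat's Little Theorem, a^(p-1) ≡ 1 (mod p) for prime p and gcd(a, p) = 1
Here p = 17, so 11^16 ≡ 1 (mod 17)
We can reduce the exponent: 37 mod 16 = 5
So 11^37 ≡ 11^5 (mod 17)
Computing: 11^5 mod 17 = 10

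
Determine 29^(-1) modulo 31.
29^(-1) ≡ 15 (mod 31). Verification: 29 × 15 = 435 ≡ 1 (mod 31)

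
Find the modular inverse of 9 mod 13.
9^(-1) ≡ 3 (mod 13). Verification: 9 × 3 = 27 ≡ 1 (mod 13)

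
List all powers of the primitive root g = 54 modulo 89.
g^1, g^2, ..., g^{88} mod 89: {54, 68, 23, 85, 51, 84, 86, 16, 63, 20, 12, 25, 15, 9, 41, 78, 29, 53, 14, 44, 62, 55, 33, 2, 19, 47, 46, 81, 13, 79, 83, 32, 37, 40, 24, 50, 30, 18, 82, 67, 58, 17, 28, 88, 35, 21, 66, 4, 38, 5, 3, 73, 26, 69, 77, 64, 74, 80, 48, 11, 60, 36, 75, 45, 27, 34, 56, 87, 70, 42, 43, 8, 76, 10, 6, 57, 52, 49, 65, 39, 59, 71, 7, 22, 31, 72, 61, 1}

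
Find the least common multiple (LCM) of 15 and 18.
90

First find GCD(15, 18) using the Euclidean algorithm:
15 = 0 × 18 + 15
18 = 1 × 15 + 3
15 = 5 × 3 + 0
GCD(15, 18) = 3

LCM formula: LCM(a, b) = (a × b) / GCD(a, b)
LCM(15, 18) = (15 × 18) / 3
LCM(15, 18) = 270 / 3
LCM(15, 18) = 90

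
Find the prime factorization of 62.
2 × 31

Divide by primes starting from smallest:
62 ÷ 2 = 31
31 ÷ 31 = 1

62 = 2 × 31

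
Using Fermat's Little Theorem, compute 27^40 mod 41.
By Fermat's Little Theorem, 27^{40} ≡ 1 (mod 41) since 41 is prime and gcd(27, 41) = 1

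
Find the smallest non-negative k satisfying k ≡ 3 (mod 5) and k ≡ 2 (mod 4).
M = 5 × 4 = 20. M₁ = 4, y₁ ≡ 4 (mod 5). M₂ = 5, y₂ ≡ 1 (mod 4). k = 3×4×4 + 2×5×1 ≡ 18 (mod 20)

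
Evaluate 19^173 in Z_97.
Using Fermat: 19^{96} ≡ 1 (mod 97). 173 ≡ 77 (mod 96). So 19^{173} ≡ 19^{77} ≡ 52 (mod 97)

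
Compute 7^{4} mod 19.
7

Using successive squaring:
Binary expansion of 4: 100
Powers of 7 mod 19 (each is the square of the previous):
  7^1 ≡ 7 (mod 19)
  7^2 ≡ 7² = 49 ≡ 11 (mod 19)
  7^4 ≡ 11² = 121 ≡ 7 (mod 19)
4 is a power of 2, so 7^4 is the last square: ≡ 7 (mod 19)
Result: 7^4 ≡ 7 (mod 19)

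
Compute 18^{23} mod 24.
0

Using successive squaring:
Binary expansion of 23: 10111
Powers of 18 mod 24 (each is the square of the previous):
  18^1 ≡ 18 (mod 24)
  18^2 ≡ 18² = 324 ≡ 12 (mod 24)
  18^4 ≡ 12² = 144 ≡ 0 (mod 24)
  18^8 ≡ 0² = 0 ≡ 0 (mod 24)
  18^16 ≡ 0² = 0 ≡ 0 (mod 24)
23 = 16 + 4 + 2 + 1, so 18^23 = 18^16 × 18^4 × 18^2 × 18^1 ≡ 0 × 0 × 12 × 18 (mod 24)
Multiplying step by step:
  0 × 0 = 0 ≡ 0 (mod 24)
  0 × 12 = 0 ≡ 0 (mod 24)
  0 × 18 = 0 ≡ 0 (mod 24)
Result: 18^23 ≡ 0 (mod 24)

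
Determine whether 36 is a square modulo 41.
By Euler's criterion: 36^{20} ≡ 1 (mod 41). Since this equals 1, 36 is a QR.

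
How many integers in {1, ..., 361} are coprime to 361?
342

Prime factorization: 361 = 19^2
Using the formula φ(n) = n × Π(1 - 1/p) for each prime factor p:
φ(361) = 361 × (1 - 1/19)
φ(361) = 342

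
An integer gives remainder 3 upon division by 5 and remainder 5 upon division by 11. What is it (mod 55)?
M = 5 × 11 = 55. M₁ = 11, y₁ ≡ 1 (mod 5). M₂ = 5, y₂ ≡ 9 (mod 11). x = 3×11×1 + 5×5×9 ≡ 38 (mod 55). The smallest positive such number is 38.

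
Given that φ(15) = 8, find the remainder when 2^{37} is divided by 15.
By Euler: 2^{8} ≡ 1 (mod 15) since gcd(2, 15) = 1. 37 = 4×8 + 5. So 2^{37} ≡ 2^{5} ≡ 2 (mod 15)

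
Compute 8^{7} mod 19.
8

Using successive squaring:
Binary expansion of 7: 111
Powers of 8 mod 19 (each is the square of the previous):
  8^1 ≡ 8 (mod 19)
  8^2 ≡ 8² = 64 ≡ 7 (mod 19)
  8^4 ≡ 7² = 49 ≡ 11 (mod 19)
7 = 4 + 2 + 1, so 8^7 = 8^4 × 8^2 × 8^1 ≡ 11 × 7 × 8 (mod 19)
Multiplying step by step:
  11 × 7 = 77 ≡ 1 (mod 19)
  1 × 8 = 8 ≡ 8 (mod 19)
Result: 8^7 ≡ 8 (mod 19)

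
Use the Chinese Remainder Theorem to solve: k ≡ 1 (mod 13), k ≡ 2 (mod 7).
79

Using the Chinese Remainder Theorem:
M = product of moduli = 91
For equation 1: M_1 = 7, 7 ≡ 7 (mod 13), inverse of 7 mod 13 is 2 (check: 7 × 2 = 14 ≡ 1 (mod 13))
For equation 2: M_2 = 13, 13 ≡ 6 (mod 7), inverse of 13 mod 7 is 6 (check: 6 × 6 = 36 ≡ 1 (mod 7))
Combine: k ≡ Σ r_i×M_i×(M_i⁻¹ mod m_i) = 1×7×2 + 2×13×6 = 14 + 156 = 170
170 mod 91 = 79
k ≡ 79 (mod 91)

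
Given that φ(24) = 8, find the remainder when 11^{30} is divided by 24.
By Euler: 11^{8} ≡ 1 (mod 24) since gcd(11, 24) = 1. 30 = 3×8 + 6. So 11^{30} ≡ 11^{6} ≡ 1 (mod 24)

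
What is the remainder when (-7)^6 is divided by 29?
(-7) ≡ 22 (mod 29). 6 = 4 + 2 (binary 110). Repeated squaring mod 29: 22^1 ≡ 22; 22^2 ≡ 22² = 484 ≡ 20; 22^4 ≡ 20² = 400 ≡ 23. Multiply: (-7)^6 ≡ 22^4 × 22^2 ≡ 23 × 20 (mod 29): 23 × 20 = 460 ≡ 25. So (-7)^6 ≡ 25 (mod 29).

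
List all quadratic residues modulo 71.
QRs mod 71: {1, 2, 3, 4, 5, 6, 8, 9, 10, 12, 15, 16, 18, 19, 20, 24, 25, 27, 29, 30, 32, 36, 37, 38, 40, 43, 45, 48, 49, 50, 54, 57, 58, 60, 64}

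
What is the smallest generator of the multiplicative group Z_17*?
p - 1 = 16 has prime divisors 2. h is a primitive root mod 17 iff h^(16/q) ≢ 1 (mod 17) for each such q.
h = 2: 2^8 ≡ 1 (mod 17); 2^8 ≡ 1, so not a primitive root.
h = 3: 3^8 ≡ 16 (mod 17); none is 1, so 3 has order 16 and is a primitive root.
The smallest primitive root mod 17 is g = 3.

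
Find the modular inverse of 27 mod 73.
27^(-1) ≡ 46 (mod 73). Verification: 27 × 46 = 1242 ≡ 1 (mod 73)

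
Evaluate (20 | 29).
(20/29) = 20^{14} mod 29 = 1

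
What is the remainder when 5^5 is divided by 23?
5 = 4 + 1 (binary 101). Repeated squaring mod 23: 5^1 ≡ 5; 5^2 ≡ 5² = 25 ≡ 2; 5^4 ≡ 2² = 4 ≡ 4. Multiply: 5^5 = 5^4 × 5^1 ≡ 4 × 5 (mod 23): 4 × 5 = 20 ≡ 20. So 5^5 ≡ 20 (mod 23).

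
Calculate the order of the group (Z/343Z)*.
294

Prime factorization: 343 = 7^3
Using the formula φ(n) = n × Π(1 - 1/p) for each prime factor p:
φ(343) = 343 × (1 - 1/7)
φ(343) = 294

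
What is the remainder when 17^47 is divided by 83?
Using repeated squaring. 47 = 32 + 8 + 4 + 2 + 1 (binary 101111). Repeated squaring mod 83: 17^1 ≡ 17; 17^2 ≡ 17² = 289 ≡ 40; 17^4 ≡ 40² = 1600 ≡ 23; 17^8 ≡ 23² = 529 ≡ 31; 17^16 ≡ 31² = 961 ≡ 48; 17^32 ≡ 48² = 2304 ≡ 63. Multiply: 17^47 = 17^32 × 17^8 × 17^4 × 17^2 × 17^1 ≡ 63 × 31 × 23 × 40 × 17 (mod 83): 63 × 31 = 1953 ≡ 44; 44 × 23 = 1012 ≡ 16; 16 × 40 = 640 ≡ 59; 59 × 17 = 1003 ≡ 7. So 17^47 ≡ 7 (mod 83).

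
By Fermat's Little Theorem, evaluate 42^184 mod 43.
By Fermat: 42^{42} ≡ 1 (mod 43). 184 = 4×42 + 16. So 42^{184} ≡ 42^{16} ≡ 1 (mod 43)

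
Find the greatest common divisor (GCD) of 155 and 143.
1

Using the Euclidean algorithm:
155 = 1 × 143 + 12
143 = 11 × 12 + 11
12 = 1 × 11 + 1
11 = 11 × 1 + 0

GCD(155, 143) = 1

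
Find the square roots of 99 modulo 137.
The square roots of 99 mod 137 are 28 and 109. Verify: 28² = 784 ≡ 99 (mod 137)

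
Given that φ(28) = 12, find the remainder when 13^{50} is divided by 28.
By Euler: 13^{12} ≡ 1 (mod 28) since gcd(13, 28) = 1. 50 = 4×12 + 2. So 13^{50} ≡ 13^{2} ≡ 1 (mod 28)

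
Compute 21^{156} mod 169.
1

Using successive squaring:
Binary expansion of 156: 10011100
Powers of 21 mod 169 (each is the square of the previous):
  21^1 ≡ 21 (mod 169)
  21^2 ≡ 21² = 441 ≡ 103 (mod 169)
  21^4 ≡ 103² = 10609 ≡ 131 (mod 169)
  21^8 ≡ 131² = 17161 ≡ 92 (mod 169)
  21^16 ≡ 92² = 8464 ≡ 14 (mod 169)
  21^32 ≡ 14² = 196 ≡ 27 (mod 169)
  21^64 ≡ 27² = 729 ≡ 53 (mod 169)
  21^128 ≡ 53² = 2809 ≡ 105 (mod 169)
156 = 128 + 16 + 8 + 4, so 21^156 = 21^128 × 21^16 × 21^8 × 21^4 ≡ 105 × 14 × 92 × 131 (mod 169)
Multiplying step by step:
  105 × 14 = 1470 ≡ 118 (mod 169)
  118 × 92 = 10856 ≡ 40 (mod 169)
  40 × 131 = 5240 ≡ 1 (mod 169)
Result: 21^156 ≡ 1 (mod 169)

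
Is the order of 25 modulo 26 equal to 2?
Yes, ord_26(25) = 2.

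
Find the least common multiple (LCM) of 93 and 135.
4185

First find GCD(93, 135) using the Euclidean algorithm:
93 = 0 × 135 + 93
135 = 1 × 93 + 42
93 = 2 × 42 + 9
42 = 4 × 9 + 6
9 = 1 × 6 + 3
6 = 2 × 3 + 0
GCD(93, 135) = 3

LCM formula: LCM(a, b) = (a × b) / GCD(a, b)
LCM(93, 135) = (93 × 135) / 3
LCM(93, 135) = 12555 / 3
LCM(93, 135) = 4185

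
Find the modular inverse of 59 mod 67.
59^(-1) ≡ 25 (mod 67). Verification: 59 × 25 = 1475 ≡ 1 (mod 67)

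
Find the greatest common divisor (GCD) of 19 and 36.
1

Using the Euclidean algorithm:
19 = 0 × 36 + 19
36 = 1 × 19 + 17
19 = 1 × 17 + 2
17 = 8 × 2 + 1
2 = 2 × 1 + 0

GCD(19, 36) = 1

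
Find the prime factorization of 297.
3^3 × 11

Divide by primes starting from smallest:
297 ÷ 3 = 99
99 ÷ 3 = 33
33 ÷ 3 = 11
11 ÷ 11 = 1

297 = 3^3 × 11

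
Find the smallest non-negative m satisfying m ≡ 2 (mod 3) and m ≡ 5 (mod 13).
M = 3 × 13 = 39. M₁ = 13, y₁ ≡ 1 (mod 3). M₂ = 3, y₂ ≡ 9 (mod 13). m = 2×13×1 + 5×3×9 ≡ 5 (mod 39)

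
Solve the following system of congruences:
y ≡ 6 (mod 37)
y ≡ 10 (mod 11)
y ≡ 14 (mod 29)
43

Using the Chinese Remainder Theorem:
M = product of moduli = 11803
For equation 1: M_1 = 319, 319 ≡ 23 (mod 37), inverse of 319 mod 37 is 29 (check: 23 × 29 = 667 ≡ 1 (mod 37))
For equation 2: M_2 = 1073, 1073 ≡ 6 (mod 11), inverse of 1073 mod 11 is 2 (check: 6 × 2 = 12 ≡ 1 (mod 11))
For equation 3: M_3 = 407, 407 ≡ 1 (mod 29), inverse of 407 mod 29 is 1 (check: 1 × 1 = 1 ≡ 1 (mod 29))
Combine: y ≡ Σ r_i×M_i×(M_i⁻¹ mod m_i) = 6×319×29 + 10×1073×2 + 14×407×1 = 55506 + 21460 + 5698 = 82664
82664 mod 11803 = 43
y ≡ 43 (mod 11803)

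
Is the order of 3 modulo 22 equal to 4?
No, the actual order is 5, not 4.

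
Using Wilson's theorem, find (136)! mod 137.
By Wilson's theorem, (136)! ≡ -1 ≡ 136 (mod 137)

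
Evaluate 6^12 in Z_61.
Using repeated squaring. 12 = 8 + 4 (binary 1100). Repeated squaring mod 61: 6^1 ≡ 6; 6^2 ≡ 6² = 36 ≡ 36; 6^4 ≡ 36² = 1296 ≡ 15; 6^8 ≡ 15² = 225 ≡ 42. Multiply: 6^12 = 6^8 × 6^4 ≡ 42 × 15 (mod 61): 42 × 15 = 630 ≡ 20. So 6^12 ≡ 20 (mod 61).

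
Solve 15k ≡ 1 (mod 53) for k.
46

Using Extended Euclidean Algorithm:
gcd(15, 53) = 1
Bezout coefficients: 15 × -7 + 53 × 2 = 1
So 15 × -7 ≡ 1 (mod 53)
The inverse is -7 mod 53 = 46
Verification: 15 × 46 = 690 = 13 × 53 + 1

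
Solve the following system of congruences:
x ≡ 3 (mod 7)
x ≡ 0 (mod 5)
10

Using the Chinese Remainder Theorem:
M = product of moduli = 35
For equation 1: M_1 = 5, 5 ≡ 5 (mod 7), inverse of 5 mod 7 is 3 (check: 5 × 3 = 15 ≡ 1 (mod 7))
For equation 2: M_2 = 7, 7 ≡ 2 (mod 5), inverse of 7 mod 5 is 3 (check: 2 × 3 = 6 ≡ 1 (mod 5))
Combine: x ≡ Σ r_i×M_i×(M_i⁻¹ mod m_i) = 3×5×3 + 0×7×3 = 45 + 0 = 45
45 mod 35 = 10
x ≡ 10 (mod 35)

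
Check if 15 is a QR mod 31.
By Euler's criterion: 15^{15} ≡ 30 (mod 31). Since this equals -1 (≡ 30), 15 is not a QR.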